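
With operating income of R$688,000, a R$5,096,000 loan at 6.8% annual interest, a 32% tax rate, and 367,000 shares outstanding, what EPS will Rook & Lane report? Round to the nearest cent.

Pre-tax income = R$688,000 − R$346,528.00 = R$341,472.00.
Net income = R$341,472.00 × (1 − 0.32) = R$232,200.96.
Per share: R$232,200.96 / 367,000 shares = R$0.63.

R$0.63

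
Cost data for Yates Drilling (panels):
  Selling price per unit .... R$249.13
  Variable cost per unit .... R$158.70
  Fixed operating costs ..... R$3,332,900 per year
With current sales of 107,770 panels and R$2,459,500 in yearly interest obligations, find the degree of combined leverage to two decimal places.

At 107,770 units, contribution = 107,770 × R$90.43 = R$9,745,641.10.
Operating income = contribution − fixed costs = R$9,745,641.10 − R$3,332,900 = R$6,412,741.10. Interest = R$2,459,500.00, so EBIT − I = R$3,953,241.10.
Degree of total leverage = total CM / (EBIT − interest) = R$9,745,641.10 / R$3,953,241.10 = 2.4652.

2.47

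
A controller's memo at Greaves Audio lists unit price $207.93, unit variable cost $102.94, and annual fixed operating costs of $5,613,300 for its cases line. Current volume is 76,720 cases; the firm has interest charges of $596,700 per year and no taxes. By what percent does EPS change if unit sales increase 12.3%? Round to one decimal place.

+53.7%

Total contribution margin = 76,720 × $104.99 = $8,054,832.80.
EBIT = $8,054,832.80 − $5,613,300 = $2,441,532.80.
After interest of $596,700.00, pre-tax earnings = $1,844,832.80.
Degree of combined leverage = contribution ÷ (EBIT − I) = $8,054,832.80 ÷ $1,844,832.80 = 4.3662.
%ΔEPS = DCL × %ΔSales = 4.3662 × +12.3% = +53.7%.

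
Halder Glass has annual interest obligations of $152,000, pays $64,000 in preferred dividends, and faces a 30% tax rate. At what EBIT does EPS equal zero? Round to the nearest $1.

Preferred dividends are paid after tax, so their pre-tax equivalent is $64,000 ÷ (1 − 0.30) = $91,428.57.
Financial break-even EBIT = interest + D_p ÷ (1 − t) = $152,000 + $91,428.57 = $243,428.57.

$243,429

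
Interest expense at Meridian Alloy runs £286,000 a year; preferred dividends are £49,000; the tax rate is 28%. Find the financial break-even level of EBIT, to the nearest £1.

Preferred dividends are paid after tax, so their pre-tax equivalent is £49,000 ÷ (1 − 0.28) = £68,055.56.
Financial break-even EBIT = interest + D_p ÷ (1 − t) = £286,000 + £68,055.56 = £354,055.56.

£354,056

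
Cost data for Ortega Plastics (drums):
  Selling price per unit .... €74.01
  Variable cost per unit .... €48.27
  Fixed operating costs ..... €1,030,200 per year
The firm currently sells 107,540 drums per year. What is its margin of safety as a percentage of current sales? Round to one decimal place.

Contribution margin per unit = €74.01 − €48.27 = €25.74. Break-even units = €1,030,200 ÷ €25.74 = 40,023.31; break-even revenue = 40,023.31 × €74.01 = €2,962,125.17.
Actual sales revenue = 107,540 × €74.01 = €7,959,035.40.
Margin of safety = (€7,959,035.40 − €2,962,125.17) ÷ €7,959,035.40 = 62.8%.

62.8%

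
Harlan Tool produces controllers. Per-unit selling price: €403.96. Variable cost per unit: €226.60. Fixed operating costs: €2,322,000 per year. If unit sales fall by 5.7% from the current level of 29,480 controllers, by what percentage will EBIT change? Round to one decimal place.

-10.3%

Contribution at this volume is 29,480 × €177.36 = €5,228,572.80.
EBIT = €5,228,572.80 − €2,322,000 = €2,906,572.80.
So DOL = total CM / EBIT = €5,228,572.80 / €2,906,572.80 = 1.7989.
So EBIT moves 1.7989 × (-5.7%) = -10.3%.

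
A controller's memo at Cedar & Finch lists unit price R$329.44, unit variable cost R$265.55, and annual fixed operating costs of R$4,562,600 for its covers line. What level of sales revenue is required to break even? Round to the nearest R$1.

CM per unit = R$329.44 − R$265.55 = R$63.89; CM ratio = R$63.89 / R$329.44 = 0.1939.
Break-even revenue = fixed costs × price ÷ CM = R$4,562,600 × R$329.44 ÷ R$63.89 = R$23,526,420.

R$23,526,420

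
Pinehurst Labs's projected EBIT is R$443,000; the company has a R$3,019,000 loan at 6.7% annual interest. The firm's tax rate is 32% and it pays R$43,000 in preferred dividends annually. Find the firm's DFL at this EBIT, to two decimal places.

Interest = R$202,273.00.
Preferred dividends grossed up pre-tax: R$43,000 / (1 − 0.32) = R$63,235.29.
DFL = EBIT ÷ [EBIT − I − D_p/(1−t)] = R$443,000 ÷ [R$443,000 − R$202,273.00 − R$63,235.29] = R$443,000 ÷ R$177,491.71 = 2.4959.

2.50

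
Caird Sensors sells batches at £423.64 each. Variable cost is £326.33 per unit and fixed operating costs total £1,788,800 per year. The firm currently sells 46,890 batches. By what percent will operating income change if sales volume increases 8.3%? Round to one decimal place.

+13.7%

Contribution at this volume is 46,890 × £97.31 = £4,562,865.90.
Operating income = contribution − fixed costs = £4,562,865.90 − £1,788,800 = £2,774,065.90.
DOL = contribution ÷ EBIT = £4,562,865.90 ÷ £2,774,065.90 = 1.6448.
So EBIT moves 1.6448 × (+8.3%) = +13.7%.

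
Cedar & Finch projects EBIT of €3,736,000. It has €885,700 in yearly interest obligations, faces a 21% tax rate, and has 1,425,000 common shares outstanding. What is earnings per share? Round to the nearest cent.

Pre-tax income = €3,736,000 − €885,700.00 = €2,850,300.00.
Net income = €2,850,300.00 × (1 − 0.21) = €2,251,737.00.
Per share: €2,251,737.00 / 1,425,000 shares = €1.58.

€1.58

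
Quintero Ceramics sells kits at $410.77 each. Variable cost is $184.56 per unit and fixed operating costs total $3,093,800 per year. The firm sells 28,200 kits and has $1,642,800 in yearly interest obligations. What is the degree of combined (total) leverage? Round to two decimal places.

At 28,200 units, contribution = 28,200 × $226.21 = $6,379,122.00.
EBIT = $6,379,122.00 − $3,093,800 = $3,285,322.00. Interest = $1,642,800.00, so EBIT − I = $1,642,522.00.
Degree of total leverage = total CM / (EBIT − interest) = $6,379,122.00 / $1,642,522.00 = 3.8837.

3.88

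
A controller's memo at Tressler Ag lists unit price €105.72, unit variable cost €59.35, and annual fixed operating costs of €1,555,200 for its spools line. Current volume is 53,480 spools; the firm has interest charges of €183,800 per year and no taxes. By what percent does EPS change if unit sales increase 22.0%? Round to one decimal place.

+73.6%

At 53,480 units, contribution = 53,480 × €46.37 = €2,479,867.60.
EBIT = €2,479,867.60 − €1,555,200 = €924,667.60.
After interest of €183,800.00, pre-tax earnings = €740,867.60.
DCL = total CM / (EBIT − I) = €2,479,867.60 / €740,867.60 = 3.3472.
%ΔEPS = DCL × %ΔSales = 3.3472 × +22.0% = +73.6%.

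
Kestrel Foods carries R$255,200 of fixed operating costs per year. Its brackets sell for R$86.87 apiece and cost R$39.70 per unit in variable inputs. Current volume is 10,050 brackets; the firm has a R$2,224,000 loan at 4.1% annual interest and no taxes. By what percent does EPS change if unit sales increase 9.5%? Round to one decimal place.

Contribution at this volume is 10,050 × R$47.17 = R$474,058.50.
Operating income = contribution − fixed costs = R$474,058.50 − R$255,200 = R$218,858.50.
After interest of R$91,184.00, pre-tax earnings = R$127,674.50.
DCL = total CM / (EBIT − I) = R$474,058.50 / R$127,674.50 = 3.7130.
%ΔEPS = DCL × %ΔSales = 3.7130 × +9.5% = +35.3%.

+35.3%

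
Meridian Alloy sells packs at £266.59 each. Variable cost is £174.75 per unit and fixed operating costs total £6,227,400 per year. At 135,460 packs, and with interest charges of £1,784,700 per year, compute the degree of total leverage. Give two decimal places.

2.81

At 135,460 units, contribution = 135,460 × £91.84 = £12,440,646.40.
Operating income = contribution − fixed costs = £12,440,646.40 − £6,227,400 = £6,213,246.40. Interest = £1,784,700.00.
DOL = £12,440,646.40 ÷ £6,213,246.40 = 2.0023; DFL = £6,213,246.40 ÷ £4,428,546.40 = 1.4030.
Combined leverage = 2.0023 × 1.4030 = 2.8092.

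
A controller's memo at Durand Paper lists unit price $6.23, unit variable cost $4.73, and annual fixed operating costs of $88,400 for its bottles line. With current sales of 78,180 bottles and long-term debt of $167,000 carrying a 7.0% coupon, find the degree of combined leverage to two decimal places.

At 78,180 units, contribution = 78,180 × $1.50 = $117,270.00.
Subtracting fixed costs: EBIT = $117,270.00 − $88,400 = $28,870.00. Interest = $11,690.00.
DOL = $117,270.00 ÷ $28,870.00 = 4.0620; DFL = $28,870.00 ÷ $17,180.00 = 1.6804.
DCL = DOL × DFL = 4.0620 × 1.6804 = 6.8258.

6.83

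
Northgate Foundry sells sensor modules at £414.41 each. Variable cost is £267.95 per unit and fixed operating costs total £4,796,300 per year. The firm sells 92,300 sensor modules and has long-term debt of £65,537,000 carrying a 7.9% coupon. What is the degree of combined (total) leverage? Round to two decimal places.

3.81

At 92,300 units, contribution = 92,300 × £146.46 = £13,518,258.00.
Subtracting fixed costs: EBIT = £13,518,258.00 − £4,796,300 = £8,721,958.00. Interest = £5,177,423.00, so EBIT − I = £3,544,535.00.
Degree of total leverage = total CM / (EBIT − interest) = £13,518,258.00 / £3,544,535.00 = 3.8138.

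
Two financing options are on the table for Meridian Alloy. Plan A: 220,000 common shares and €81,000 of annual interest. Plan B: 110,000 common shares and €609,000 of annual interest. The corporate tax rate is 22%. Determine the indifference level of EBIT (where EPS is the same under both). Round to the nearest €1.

€1,137,000

Set EPS_A = EPS_B: (EBIT − €81,000)(1 − 0.22) ÷ 220,000 = (EBIT − €609,000)(1 − 0.22) ÷ 110,000.
Cancelling (1 − t) and cross-multiplying: 110,000·(EBIT − 81,000) = 220,000·(EBIT − 609,000).
Solving, EBIT = (609,000·220,000 − 81,000·110,000) / (220,000 − 110,000) = 125,070,000,000 / 110,000 = 1,137,000.00.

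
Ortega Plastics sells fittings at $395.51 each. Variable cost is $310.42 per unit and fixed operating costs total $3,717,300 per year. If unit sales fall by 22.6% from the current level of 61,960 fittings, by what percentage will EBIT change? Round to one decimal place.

-76.6%

Contribution at this volume is 61,960 × $85.09 = $5,272,176.40.
EBIT = $5,272,176.40 − $3,717,300 = $1,554,876.40.
DOL = contribution ÷ EBIT = $5,272,176.40 ÷ $1,554,876.40 = 3.3907.
Operating income changes by 3.3907 × -22.6% = -76.6%.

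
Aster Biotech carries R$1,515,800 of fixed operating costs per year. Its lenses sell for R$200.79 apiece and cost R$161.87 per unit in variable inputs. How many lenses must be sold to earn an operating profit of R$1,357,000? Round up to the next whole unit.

73,813 lenses

Contribution margin per unit = R$200.79 − R$161.87 = R$38.92.
Need Q such that Q × R$38.92 − R$1,515,800 = R$1,357,000, i.e. Q = R$2,872,800 / R$38.92 = 73,812.95 → 73,813.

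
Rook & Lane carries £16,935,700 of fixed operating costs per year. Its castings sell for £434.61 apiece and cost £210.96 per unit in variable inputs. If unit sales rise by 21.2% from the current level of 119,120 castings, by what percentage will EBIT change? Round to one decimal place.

Contribution at this volume is 119,120 × £223.65 = £26,641,188.00.
Subtracting fixed costs: EBIT = £26,641,188.00 − £16,935,700 = £9,705,488.00.
DOL = contribution ÷ EBIT = £26,641,188.00 ÷ £9,705,488.00 = 2.7450.
Operating income changes by 2.7450 × +21.2% = +58.2%.

+58.2%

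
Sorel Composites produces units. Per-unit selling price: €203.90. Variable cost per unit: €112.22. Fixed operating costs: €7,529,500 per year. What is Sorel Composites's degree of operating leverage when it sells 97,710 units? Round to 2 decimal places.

6.27

Contribution at this volume is 97,710 × €91.68 = €8,958,052.80.
EBIT = €8,958,052.80 − €7,529,500 = €1,428,552.80.
DOL = contribution ÷ EBIT = €8,958,052.80 ÷ €1,428,552.80 = 6.2707.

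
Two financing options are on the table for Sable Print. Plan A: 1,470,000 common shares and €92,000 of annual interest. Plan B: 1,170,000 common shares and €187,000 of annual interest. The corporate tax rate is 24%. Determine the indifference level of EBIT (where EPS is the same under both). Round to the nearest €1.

€557,500

At indifference, (EBIT − 92,000)(1 − t)/1,470,000 = (EBIT − 187,000)(1 − t)/1,170,000.
Cancelling (1 − t) and cross-multiplying: 1,170,000·(EBIT − 92,000) = 1,470,000·(EBIT − 187,000).
EBIT × (1,470,000 − 1,170,000) = 187,000 × 1,470,000 − 92,000 × 1,170,000 = 167,250,000,000, so EBIT = 167,250,000,000 ÷ 300,000 = 557,500.00.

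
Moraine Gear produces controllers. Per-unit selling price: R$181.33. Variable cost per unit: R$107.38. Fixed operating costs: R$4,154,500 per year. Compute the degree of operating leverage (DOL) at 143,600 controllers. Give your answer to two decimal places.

1.64

Contribution at this volume is 143,600 × R$73.95 = R$10,619,220.00.
Subtracting fixed costs: EBIT = R$10,619,220.00 − R$4,154,500 = R$6,464,720.00.
DOL = contribution ÷ EBIT = R$10,619,220.00 ÷ R$6,464,720.00 = 1.6426.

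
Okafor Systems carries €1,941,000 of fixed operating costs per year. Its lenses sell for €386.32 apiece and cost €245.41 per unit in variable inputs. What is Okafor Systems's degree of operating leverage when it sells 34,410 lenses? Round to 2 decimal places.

1.67

At 34,410 units, contribution = 34,410 × €140.91 = €4,848,713.10.
Operating income = contribution − fixed costs = €4,848,713.10 − €1,941,000 = €2,907,713.10.
DOL = contribution ÷ EBIT = €4,848,713.10 ÷ €2,907,713.10 = 1.6675.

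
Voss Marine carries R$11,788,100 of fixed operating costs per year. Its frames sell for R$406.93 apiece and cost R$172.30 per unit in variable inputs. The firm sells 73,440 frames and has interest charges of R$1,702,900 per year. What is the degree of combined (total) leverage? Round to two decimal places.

Total contribution margin = 73,440 × R$234.63 = R$17,231,227.20.
EBIT = R$17,231,227.20 − R$11,788,100 = R$5,443,127.20. Interest = R$1,702,900.00, so EBIT − I = R$3,740,227.20.
Degree of total leverage = total CM / (EBIT − interest) = R$17,231,227.20 / R$3,740,227.20 = 4.6070.

4.61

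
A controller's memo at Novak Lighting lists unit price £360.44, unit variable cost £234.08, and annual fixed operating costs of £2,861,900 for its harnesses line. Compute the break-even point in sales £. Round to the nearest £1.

£8,163,527

CM per unit = £360.44 − £234.08 = £126.36; CM ratio = £126.36 / £360.44 = 0.3506.
Break-even sales = FC ÷ CM ratio = £2,861,900 × £360.44 / £126.36 = £8,163,527.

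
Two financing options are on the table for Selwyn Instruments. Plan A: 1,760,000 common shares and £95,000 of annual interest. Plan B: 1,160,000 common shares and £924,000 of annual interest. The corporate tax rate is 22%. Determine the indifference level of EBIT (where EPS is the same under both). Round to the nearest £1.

£2,526,733

At indifference, (EBIT − 95,000)(1 − t)/1,760,000 = (EBIT − 924,000)(1 − t)/1,160,000.
The (1 − t) factor cancels: (EBIT − 95,000) × 1,160,000 = (EBIT − 924,000) × 1,760,000.
EBIT × (1,760,000 − 1,160,000) = 924,000 × 1,760,000 − 95,000 × 1,160,000 = 1,516,040,000,000, so EBIT = 1,516,040,000,000 ÷ 600,000 = 2,526,733.33.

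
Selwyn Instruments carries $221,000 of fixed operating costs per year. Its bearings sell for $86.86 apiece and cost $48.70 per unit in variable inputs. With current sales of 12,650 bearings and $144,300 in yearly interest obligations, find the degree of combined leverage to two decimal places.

4.11

Total contribution margin = 12,650 × $38.16 = $482,724.00.
Subtracting fixed costs: EBIT = $482,724.00 − $221,000 = $261,724.00. Interest = $144,300.00, so EBIT − I = $117,424.00.
Degree of total leverage = total CM / (EBIT − interest) = $482,724.00 / $117,424.00 = 4.1109.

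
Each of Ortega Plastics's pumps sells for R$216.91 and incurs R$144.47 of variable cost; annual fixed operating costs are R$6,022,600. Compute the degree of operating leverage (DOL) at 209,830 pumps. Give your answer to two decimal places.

1.66

Contribution at this volume is 209,830 × R$72.44 = R$15,200,085.20.
Subtracting fixed costs: EBIT = R$15,200,085.20 − R$6,022,600 = R$9,177,485.20.
Degree of operating leverage = R$15,200,085.20 / R$9,177,485.20 = 1.6562.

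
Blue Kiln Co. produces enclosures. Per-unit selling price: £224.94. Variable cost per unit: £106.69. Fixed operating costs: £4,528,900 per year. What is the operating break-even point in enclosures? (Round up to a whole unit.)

Each unit contributes £224.94 − £106.69 = £118.25.
Units to break even: £4,528,900 ÷ £118.25 = 38,299.37, rounded up to 38,300.

38,300 enclosures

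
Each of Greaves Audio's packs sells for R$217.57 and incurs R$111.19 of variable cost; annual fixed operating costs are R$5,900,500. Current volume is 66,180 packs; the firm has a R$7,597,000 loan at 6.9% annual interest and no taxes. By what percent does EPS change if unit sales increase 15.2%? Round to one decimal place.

Total contribution margin = 66,180 × R$106.38 = R$7,040,228.40.
Operating income = contribution − fixed costs = R$7,040,228.40 − R$5,900,500 = R$1,139,728.40.
After interest of R$524,193.00, pre-tax earnings = R$615,535.40.
Degree of combined leverage = contribution ÷ (EBIT − I) = R$7,040,228.40 ÷ R$615,535.40 = 11.4376.
EPS therefore changes by 11.4376 × (+15.2%) = +173.9%.

+173.9%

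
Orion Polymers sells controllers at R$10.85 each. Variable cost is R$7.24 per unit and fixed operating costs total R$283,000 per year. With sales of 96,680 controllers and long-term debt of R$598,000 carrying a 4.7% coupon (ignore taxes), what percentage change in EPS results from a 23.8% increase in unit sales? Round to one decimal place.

Contribution at this volume is 96,680 × R$3.61 = R$349,014.80.
Operating income = contribution − fixed costs = R$349,014.80 − R$283,000 = R$66,014.80.
Interest = R$28,106.00, so EBIT − I = R$37,908.80.
DCL = total CM / (EBIT − I) = R$349,014.80 / R$37,908.80 = 9.2067.
EPS therefore changes by 9.2067 × (+23.8%) = +219.1%.

+219.1%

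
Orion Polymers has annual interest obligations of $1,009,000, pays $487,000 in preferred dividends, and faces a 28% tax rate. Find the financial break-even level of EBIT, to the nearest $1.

$1,685,389

Grossing the preferred dividend up to pre-tax terms: $487,000 / (1 − 0.28) = $676,388.89.
EPS = 0 when EBIT covers interest plus the pre-tax preferred burden: $1,009,000 + $676,388.89 = $1,685,388.89.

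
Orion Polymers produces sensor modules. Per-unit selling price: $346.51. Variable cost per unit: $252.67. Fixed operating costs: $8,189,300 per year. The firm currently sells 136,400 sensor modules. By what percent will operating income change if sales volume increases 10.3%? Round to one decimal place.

Contribution at this volume is 136,400 × $93.84 = $12,799,776.00.
Operating income = contribution − fixed costs = $12,799,776.00 − $8,189,300 = $4,610,476.00.
Degree of operating leverage = $12,799,776.00 / $4,610,476.00 = 2.7762.
%ΔEBIT = DOL × %ΔSales = 2.7762 × +10.3% = +28.6%.

+28.6%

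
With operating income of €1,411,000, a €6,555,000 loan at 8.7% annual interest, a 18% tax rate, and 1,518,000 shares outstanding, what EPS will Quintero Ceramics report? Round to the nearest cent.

€0.45

Interest = €570,285.00, so EBT = €1,411,000 − €570,285.00 = €840,715.00.
After tax at 18%: net income = €840,715.00 × 0.82 = €689,386.30.
Per share: €689,386.30 / 1,518,000 shares = €0.45.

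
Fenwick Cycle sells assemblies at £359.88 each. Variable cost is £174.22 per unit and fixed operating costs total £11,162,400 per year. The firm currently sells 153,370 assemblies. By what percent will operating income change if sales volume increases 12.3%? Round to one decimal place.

Contribution at this volume is 153,370 × £185.66 = £28,474,674.20.
Operating income = contribution − fixed costs = £28,474,674.20 − £11,162,400 = £17,312,274.20.
Degree of operating leverage = £28,474,674.20 / £17,312,274.20 = 1.6448.
%ΔEBIT = DOL × %ΔSales = 1.6448 × +12.3% = +20.2%.

+20.2%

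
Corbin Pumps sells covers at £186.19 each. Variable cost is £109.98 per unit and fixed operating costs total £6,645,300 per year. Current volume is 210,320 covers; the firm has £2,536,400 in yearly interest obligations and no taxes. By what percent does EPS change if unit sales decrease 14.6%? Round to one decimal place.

-34.2%

Contribution at this volume is 210,320 × £76.21 = £16,028,487.20.
Operating income = contribution − fixed costs = £16,028,487.20 − £6,645,300 = £9,383,187.20.
Interest = £2,536,400.00, so EBIT − I = £6,846,787.20.
Degree of combined leverage = contribution ÷ (EBIT − I) = £16,028,487.20 ÷ £6,846,787.20 = 2.3410.
EPS therefore changes by 2.3410 × (-14.6%) = -34.2%.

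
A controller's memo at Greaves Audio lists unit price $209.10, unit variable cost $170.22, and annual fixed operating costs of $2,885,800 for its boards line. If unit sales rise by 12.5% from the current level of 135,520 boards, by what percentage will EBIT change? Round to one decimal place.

At 135,520 units, contribution = 135,520 × $38.88 = $5,269,017.60.
EBIT = $5,269,017.60 − $2,885,800 = $2,383,217.60.
DOL = contribution ÷ EBIT = $5,269,017.60 ÷ $2,383,217.60 = 2.2109.
So EBIT moves 2.2109 × (+12.5%) = +27.6%.

+27.6%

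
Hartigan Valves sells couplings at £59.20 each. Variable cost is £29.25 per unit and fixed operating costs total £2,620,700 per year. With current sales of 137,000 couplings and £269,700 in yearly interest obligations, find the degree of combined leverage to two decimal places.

Contribution at this volume is 137,000 × £29.95 = £4,103,150.00.
Subtracting fixed costs: EBIT = £4,103,150.00 − £2,620,700 = £1,482,450.00. Interest = £269,700.00, so EBIT − I = £1,212,750.00.
DCL = contribution ÷ (EBIT − I) = £4,103,150.00 ÷ £1,212,750.00 = 3.3833.

3.38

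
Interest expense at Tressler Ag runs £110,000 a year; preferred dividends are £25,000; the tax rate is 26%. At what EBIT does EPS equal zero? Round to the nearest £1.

£143,784

Preferred dividends are paid after tax, so their pre-tax equivalent is £25,000 ÷ (1 − 0.26) = £33,783.78.
EPS = 0 when EBIT covers interest plus the pre-tax preferred burden: £110,000 + £33,783.78 = £143,783.78.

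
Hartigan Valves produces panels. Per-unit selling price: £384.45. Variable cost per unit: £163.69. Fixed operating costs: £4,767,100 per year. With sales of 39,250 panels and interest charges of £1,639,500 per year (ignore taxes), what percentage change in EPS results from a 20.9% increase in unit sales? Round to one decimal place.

+80.2%

Total contribution margin = 39,250 × £220.76 = £8,664,830.00.
EBIT = £8,664,830.00 − £4,767,100 = £3,897,730.00.
Interest = £1,639,500.00, so EBIT − I = £2,258,230.00.
Degree of combined leverage = contribution ÷ (EBIT − I) = £8,664,830.00 ÷ £2,258,230.00 = 3.8370.
EPS therefore changes by 3.8370 × (+20.9%) = +80.2%.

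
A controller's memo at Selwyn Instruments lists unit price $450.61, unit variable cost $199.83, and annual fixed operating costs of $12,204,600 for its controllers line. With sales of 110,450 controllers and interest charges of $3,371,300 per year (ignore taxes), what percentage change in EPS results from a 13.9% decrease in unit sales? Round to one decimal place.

-31.8%

At 110,450 units, contribution = 110,450 × $250.78 = $27,698,651.00.
Operating income = contribution − fixed costs = $27,698,651.00 − $12,204,600 = $15,494,051.00.
After interest of $3,371,300.00, pre-tax earnings = $12,122,751.00.
DCL = total CM / (EBIT − I) = $27,698,651.00 / $12,122,751.00 = 2.2848.
%ΔEPS = DCL × %ΔSales = 2.2848 × -13.9% = -31.8%.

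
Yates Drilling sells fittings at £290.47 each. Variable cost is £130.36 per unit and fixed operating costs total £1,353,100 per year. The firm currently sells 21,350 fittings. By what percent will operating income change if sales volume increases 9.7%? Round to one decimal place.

+16.1%

Contribution at this volume is 21,350 × £160.11 = £3,418,348.50.
Subtracting fixed costs: EBIT = £3,418,348.50 − £1,353,100 = £2,065,248.50.
So DOL = total CM / EBIT = £3,418,348.50 / £2,065,248.50 = 1.6552.
Operating income changes by 1.6552 × +9.7% = +16.1%.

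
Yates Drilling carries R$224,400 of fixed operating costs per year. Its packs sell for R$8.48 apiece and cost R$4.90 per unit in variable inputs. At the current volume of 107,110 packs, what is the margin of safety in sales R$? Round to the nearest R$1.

Contribution margin per unit = R$8.48 − R$4.90 = R$3.58. Break-even units = R$224,400 ÷ R$3.58 = 62,681.56; break-even revenue = 62,681.56 × R$8.48 = R$531,539.66.
Actual sales revenue = 107,110 × R$8.48 = R$908,292.80.
Margin of safety = R$908,292.80 − R$531,539.66 = R$376,753.

R$376,753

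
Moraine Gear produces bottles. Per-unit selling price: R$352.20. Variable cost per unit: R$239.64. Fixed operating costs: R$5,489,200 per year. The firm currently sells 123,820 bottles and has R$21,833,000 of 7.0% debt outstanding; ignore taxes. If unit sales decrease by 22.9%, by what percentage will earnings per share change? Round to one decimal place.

-46.1%

Contribution at this volume is 123,820 × R$112.56 = R$13,937,179.20.
EBIT = R$13,937,179.20 − R$5,489,200 = R$8,447,979.20.
Interest = R$1,528,310.00, so EBIT − I = R$6,919,669.20.
DCL = total CM / (EBIT − I) = R$13,937,179.20 / R$6,919,669.20 = 2.0141.
EPS therefore changes by 2.0141 × (-22.9%) = -46.1%.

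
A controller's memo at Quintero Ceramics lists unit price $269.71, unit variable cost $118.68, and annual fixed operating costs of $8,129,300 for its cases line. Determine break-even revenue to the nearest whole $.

CM per unit = $269.71 − $118.68 = $151.03; CM ratio = $151.03 / $269.71 = 0.5600.
Break-even sales = FC ÷ CM ratio = $8,129,300 × $269.71 / $151.03 = $14,517,338.

$14,517,338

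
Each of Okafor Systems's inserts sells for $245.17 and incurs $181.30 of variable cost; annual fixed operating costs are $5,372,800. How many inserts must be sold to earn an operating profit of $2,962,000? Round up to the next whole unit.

130,497 inserts

Unit CM = price − variable cost = $245.17 − $181.30 = $63.87.
Required volume = (fixed costs + target profit) ÷ CM = ($5,372,800 + $2,962,000) ÷ $63.87 = 130,496.32, so 130,497 inserts.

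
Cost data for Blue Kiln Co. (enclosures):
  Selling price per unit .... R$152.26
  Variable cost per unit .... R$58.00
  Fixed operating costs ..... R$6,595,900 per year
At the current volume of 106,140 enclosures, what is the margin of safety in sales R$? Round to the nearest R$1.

R$5,506,392

Unit CM = price − variable cost = R$152.26 − R$58.00 = R$94.26. Break-even units = R$6,595,900 ÷ R$94.26 = 69,975.60; break-even revenue = 69,975.60 × R$152.26 = R$10,654,484.77.
Current sales = 106,140 × R$152.26 = R$16,160,876.40.
Margin of safety = R$16,160,876.40 − R$10,654,484.77 = R$5,506,392.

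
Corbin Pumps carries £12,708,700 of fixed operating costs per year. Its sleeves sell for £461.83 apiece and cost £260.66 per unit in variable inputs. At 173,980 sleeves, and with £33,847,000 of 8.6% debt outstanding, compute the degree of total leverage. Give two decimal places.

1.81

At 173,980 units, contribution = 173,980 × £201.17 = £34,999,556.60.
Operating income = contribution − fixed costs = £34,999,556.60 − £12,708,700 = £22,290,856.60. Interest = £2,910,842.00, so EBIT − I = £19,380,014.60.
Degree of total leverage = total CM / (EBIT − interest) = £34,999,556.60 / £19,380,014.60 = 1.8060.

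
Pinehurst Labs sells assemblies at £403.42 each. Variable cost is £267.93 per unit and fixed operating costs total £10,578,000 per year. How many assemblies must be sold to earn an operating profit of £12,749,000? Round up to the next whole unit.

Contribution margin per unit = £403.42 − £267.93 = £135.49.
Need Q such that Q × £135.49 − £10,578,000 = £12,749,000, i.e. Q = £23,327,000 / £135.49 = 172,167.69 → 172,168.

172,168 assemblies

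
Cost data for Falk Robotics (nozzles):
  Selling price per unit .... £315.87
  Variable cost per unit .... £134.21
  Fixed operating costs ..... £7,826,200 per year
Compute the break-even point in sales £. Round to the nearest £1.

£13,608,179

Contribution margin per unit = £315.87 − £134.21 = £181.66, a CM ratio of £181.66 ÷ £315.87 = 0.5751.
Break-even sales = FC ÷ CM ratio = £7,826,200 × £315.87 / £181.66 = £13,608,179.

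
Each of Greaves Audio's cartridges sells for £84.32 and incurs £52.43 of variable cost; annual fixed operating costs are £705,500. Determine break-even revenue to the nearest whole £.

£1,865,405

Contribution margin per unit = £84.32 − £52.43 = £31.89, a CM ratio of £31.89 ÷ £84.32 = 0.3782.
Break-even sales = FC ÷ CM ratio = £705,500 × £84.32 / £31.89 = £1,865,405.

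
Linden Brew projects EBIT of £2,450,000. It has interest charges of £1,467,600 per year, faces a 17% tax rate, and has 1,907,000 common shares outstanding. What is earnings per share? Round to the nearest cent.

£0.43

Interest = £1,467,600.00, so EBT = £2,450,000 − £1,467,600.00 = £982,400.00.
Net income = £982,400.00 × (1 − 0.17) = £815,392.00.
Per share: £815,392.00 / 1,907,000 shares = £0.43.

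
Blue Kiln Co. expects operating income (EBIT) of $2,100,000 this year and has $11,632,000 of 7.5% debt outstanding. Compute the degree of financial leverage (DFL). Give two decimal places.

Annual interest charges come to $872,400.00.
Degree of financial leverage = EBIT / (EBIT − interest) = $2,100,000 / $1,227,600.00 = 1.7107.

1.71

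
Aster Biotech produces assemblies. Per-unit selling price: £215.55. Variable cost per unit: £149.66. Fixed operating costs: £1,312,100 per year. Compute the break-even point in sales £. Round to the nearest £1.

£4,292,353

Contribution margin per unit = £215.55 − £149.66 = £65.89, a CM ratio of £65.89 ÷ £215.55 = 0.3057.
Break-even revenue = fixed costs × price ÷ CM = £1,312,100 × £215.55 ÷ £65.89 = £4,292,353.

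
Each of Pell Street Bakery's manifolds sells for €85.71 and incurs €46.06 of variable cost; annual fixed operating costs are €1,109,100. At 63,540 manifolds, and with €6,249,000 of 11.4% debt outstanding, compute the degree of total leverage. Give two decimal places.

3.61

Contribution at this volume is 63,540 × €39.65 = €2,519,361.00.
Operating income = contribution − fixed costs = €2,519,361.00 − €1,109,100 = €1,410,261.00. Interest = €712,386.00.
DOL = €2,519,361.00 ÷ €1,410,261.00 = 1.7865; DFL = €1,410,261.00 ÷ €697,875.00 = 2.0208.
DCL = DOL × DFL = 1.7865 × 2.0208 = 3.6102.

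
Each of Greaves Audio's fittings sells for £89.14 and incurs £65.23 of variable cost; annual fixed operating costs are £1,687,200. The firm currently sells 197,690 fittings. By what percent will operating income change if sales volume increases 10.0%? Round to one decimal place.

+15.6%

Contribution at this volume is 197,690 × £23.91 = £4,726,767.90.
Subtracting fixed costs: EBIT = £4,726,767.90 − £1,687,200 = £3,039,567.90.
So DOL = total CM / EBIT = £4,726,767.90 / £3,039,567.90 = 1.5551.
%ΔEBIT = DOL × %ΔSales = 1.5551 × +10.0% = +15.6%.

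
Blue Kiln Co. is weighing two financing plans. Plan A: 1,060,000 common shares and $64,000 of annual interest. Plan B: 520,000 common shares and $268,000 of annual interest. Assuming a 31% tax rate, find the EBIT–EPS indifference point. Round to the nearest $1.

At indifference, (EBIT − 64,000)(1 − t)/1,060,000 = (EBIT − 268,000)(1 − t)/520,000.
The (1 − t) factor cancels: (EBIT − 64,000) × 520,000 = (EBIT − 268,000) × 1,060,000.
Solving, EBIT = (268,000·1,060,000 − 64,000·520,000) / (1,060,000 − 520,000) = 250,800,000,000 / 540,000 = 464,444.44.

$464,444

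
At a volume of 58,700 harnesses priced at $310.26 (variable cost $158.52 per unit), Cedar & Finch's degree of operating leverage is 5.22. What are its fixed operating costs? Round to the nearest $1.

Total contribution margin = 58,700 × $151.74 = $8,907,138.00.
DOL = contribution / EBIT, so EBIT = $8,907,138.00 / 5.22 = $1,706,348.28.
Fixed costs = CM − EBIT = $8,907,138.00 − $1,706,348.28 = $7,200,790.

$7,200,790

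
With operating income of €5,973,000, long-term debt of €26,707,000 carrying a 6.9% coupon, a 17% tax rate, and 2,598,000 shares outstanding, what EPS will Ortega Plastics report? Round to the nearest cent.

Pre-tax income = €5,973,000 − €1,842,783.00 = €4,130,217.00.
Net income = €4,130,217.00 × (1 − 0.17) = €3,428,080.11.
Per share: €3,428,080.11 / 2,598,000 shares = €1.32.

€1.32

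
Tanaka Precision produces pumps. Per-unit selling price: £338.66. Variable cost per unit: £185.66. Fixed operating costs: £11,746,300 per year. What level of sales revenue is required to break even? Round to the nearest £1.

£26,000,013

Contribution margin per unit = £338.66 − £185.66 = £153.00, a CM ratio of £153.00 ÷ £338.66 = 0.4518.
Break-even revenue = fixed costs × price ÷ CM = £11,746,300 × £338.66 ÷ £153.00 = £26,000,013.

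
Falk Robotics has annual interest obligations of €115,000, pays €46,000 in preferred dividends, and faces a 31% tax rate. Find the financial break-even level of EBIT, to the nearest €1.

Grossing the preferred dividend up to pre-tax terms: €46,000 / (1 − 0.31) = €66,666.67.
EPS = 0 when EBIT covers interest plus the pre-tax preferred burden: €115,000 + €66,666.67 = €181,666.67.

€181,667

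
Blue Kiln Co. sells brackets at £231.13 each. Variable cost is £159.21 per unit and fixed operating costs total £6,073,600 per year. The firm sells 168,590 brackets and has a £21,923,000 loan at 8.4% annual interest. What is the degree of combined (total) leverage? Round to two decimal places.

2.88

At 168,590 units, contribution = 168,590 × £71.92 = £12,124,992.80.
EBIT = £12,124,992.80 − £6,073,600 = £6,051,392.80. Interest = £1,841,532.00.
DOL = £12,124,992.80 ÷ £6,051,392.80 = 2.0037; DFL = £6,051,392.80 ÷ £4,209,860.80 = 1.4374.
Combined leverage = 2.0037 × 1.4374 = 2.8801.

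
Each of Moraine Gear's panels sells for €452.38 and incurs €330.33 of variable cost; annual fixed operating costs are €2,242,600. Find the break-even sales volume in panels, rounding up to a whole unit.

Unit CM = price − variable cost = €452.38 − €330.33 = €122.05.
Break-even volume = fixed costs ÷ CM per unit = €2,242,600 ÷ €122.05 = 18,374.44, so 18,375 panels.

18,375 panels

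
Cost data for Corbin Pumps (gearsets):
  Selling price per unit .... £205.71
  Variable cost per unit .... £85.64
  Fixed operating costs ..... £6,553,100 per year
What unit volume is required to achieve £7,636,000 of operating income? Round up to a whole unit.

118,174 gearsets

Each unit contributes £205.71 − £85.64 = £120.07.
Units = (FC + target) / CM = (£6,553,100 + £7,636,000) / £120.07 = 118,173.57, so 118,174 gearsets.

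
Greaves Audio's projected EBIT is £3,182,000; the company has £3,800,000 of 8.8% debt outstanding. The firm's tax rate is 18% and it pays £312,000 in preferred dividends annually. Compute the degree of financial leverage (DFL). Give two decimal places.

1.29

Annual interest charges come to £334,400.00.
Pre-tax preferred-dividend burden = £312,000 ÷ (1 − 0.18) = £380,487.80.
DFL = EBIT ÷ [EBIT − I − D_p/(1−t)] = £3,182,000 ÷ [£3,182,000 − £334,400.00 − £380,487.80] = £3,182,000 ÷ £2,467,112.20 = 1.2898.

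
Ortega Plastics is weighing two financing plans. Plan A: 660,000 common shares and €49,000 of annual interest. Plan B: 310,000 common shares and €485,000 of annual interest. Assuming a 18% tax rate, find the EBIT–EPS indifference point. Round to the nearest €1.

Set EPS_A = EPS_B: (EBIT − €49,000)(1 − 0.18) ÷ 660,000 = (EBIT − €485,000)(1 − 0.18) ÷ 310,000.
Cancelling (1 − t) and cross-multiplying: 310,000·(EBIT − 49,000) = 660,000·(EBIT − 485,000).
Solving, EBIT = (485,000·660,000 − 49,000·310,000) / (660,000 − 310,000) = 304,910,000,000 / 350,000 = 871,171.43.

€871,171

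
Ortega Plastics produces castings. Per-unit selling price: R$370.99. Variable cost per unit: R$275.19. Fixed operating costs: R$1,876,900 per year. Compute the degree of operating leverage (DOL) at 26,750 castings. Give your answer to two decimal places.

3.74

Total contribution margin = 26,750 × R$95.80 = R$2,562,650.00.
Operating income = contribution − fixed costs = R$2,562,650.00 − R$1,876,900 = R$685,750.00.
So DOL = total CM / EBIT = R$2,562,650.00 / R$685,750.00 = 3.7370.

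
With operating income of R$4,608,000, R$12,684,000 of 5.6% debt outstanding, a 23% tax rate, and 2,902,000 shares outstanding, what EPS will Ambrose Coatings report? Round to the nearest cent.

Pre-tax income = R$4,608,000 − R$710,304.00 = R$3,897,696.00.
After tax at 23%: net income = R$3,897,696.00 × 0.77 = R$3,001,225.92.
EPS = R$3,001,225.92 ÷ 2,902,000 = R$1.03.

R$1.03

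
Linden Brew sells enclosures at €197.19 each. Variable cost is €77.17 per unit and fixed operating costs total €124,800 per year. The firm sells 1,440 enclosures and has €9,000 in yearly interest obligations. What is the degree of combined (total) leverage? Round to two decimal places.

4.43

At 1,440 units, contribution = 1,440 × €120.02 = €172,828.80.
EBIT = €172,828.80 − €124,800 = €48,028.80. Interest = €9,000.00.
DOL = €172,828.80 ÷ €48,028.80 = 3.5984; DFL = €48,028.80 ÷ €39,028.80 = 1.2306.
DCL = DOL × DFL = 3.5984 × 1.2306 = 4.4282.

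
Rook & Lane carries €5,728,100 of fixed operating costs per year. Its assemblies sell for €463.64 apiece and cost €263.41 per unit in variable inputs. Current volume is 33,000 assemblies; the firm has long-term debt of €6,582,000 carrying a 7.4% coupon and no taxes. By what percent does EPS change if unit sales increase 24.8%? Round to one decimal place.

Contribution at this volume is 33,000 × €200.23 = €6,607,590.00.
EBIT = €6,607,590.00 − €5,728,100 = €879,490.00.
After interest of €487,068.00, pre-tax earnings = €392,422.00.
DCL = total CM / (EBIT − I) = €6,607,590.00 / €392,422.00 = 16.8380.
%ΔEPS = DCL × %ΔSales = 16.8380 × +24.8% = +417.6%.

+417.6%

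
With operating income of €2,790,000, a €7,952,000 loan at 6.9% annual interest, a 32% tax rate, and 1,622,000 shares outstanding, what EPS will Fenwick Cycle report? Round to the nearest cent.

€0.94

Interest = €548,688.00, so EBT = €2,790,000 − €548,688.00 = €2,241,312.00.
After tax at 32%: net income = €2,241,312.00 × 0.68 = €1,524,092.16.
EPS = €1,524,092.16 ÷ 1,622,000 = €0.94.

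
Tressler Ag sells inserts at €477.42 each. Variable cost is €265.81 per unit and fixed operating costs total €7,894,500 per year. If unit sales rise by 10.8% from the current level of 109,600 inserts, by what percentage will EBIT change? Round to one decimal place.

At 109,600 units, contribution = 109,600 × €211.61 = €23,192,456.00.
Subtracting fixed costs: EBIT = €23,192,456.00 − €7,894,500 = €15,297,956.00.
Degree of operating leverage = €23,192,456.00 / €15,297,956.00 = 1.5160.
So EBIT moves 1.5160 × (+10.8%) = +16.4%.

+16.4%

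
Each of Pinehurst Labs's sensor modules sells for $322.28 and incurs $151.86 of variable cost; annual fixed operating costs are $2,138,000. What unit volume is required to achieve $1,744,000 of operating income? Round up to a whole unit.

Unit CM = price − variable cost = $322.28 − $151.86 = $170.42.
Need Q such that Q × $170.42 − $2,138,000 = $1,744,000, i.e. Q = $3,882,000 / $170.42 = 22,779.02 → 22,780.

22,780 sensor modules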